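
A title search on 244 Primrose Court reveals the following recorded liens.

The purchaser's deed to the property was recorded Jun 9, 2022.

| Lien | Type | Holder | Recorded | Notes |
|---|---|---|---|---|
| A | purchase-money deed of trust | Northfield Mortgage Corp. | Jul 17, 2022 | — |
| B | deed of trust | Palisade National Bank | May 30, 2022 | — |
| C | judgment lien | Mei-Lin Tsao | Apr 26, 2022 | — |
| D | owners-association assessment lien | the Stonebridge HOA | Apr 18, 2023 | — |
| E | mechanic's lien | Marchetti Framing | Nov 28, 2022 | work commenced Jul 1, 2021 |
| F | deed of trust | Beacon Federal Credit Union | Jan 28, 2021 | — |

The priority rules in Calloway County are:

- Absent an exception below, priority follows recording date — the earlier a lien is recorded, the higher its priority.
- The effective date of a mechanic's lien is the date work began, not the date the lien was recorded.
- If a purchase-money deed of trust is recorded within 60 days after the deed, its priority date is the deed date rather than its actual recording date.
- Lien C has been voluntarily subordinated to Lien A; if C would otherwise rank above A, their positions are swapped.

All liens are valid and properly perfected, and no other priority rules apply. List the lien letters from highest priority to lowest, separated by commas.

F, E, A, B, C, D

Effective dates: A's effective date is the deed date, Jun 9, 2022; E relates back to Jul 1, 2021 (work commenced).
Sorted by effective date: F (Jan 28, 2021), E (Jul 1, 2021), C (Apr 26, 2022), B (May 30, 2022), A (Jun 9, 2022), D (Apr 18, 2023).
C would otherwise be senior to A, so under the subordination agreement C and A exchange positions.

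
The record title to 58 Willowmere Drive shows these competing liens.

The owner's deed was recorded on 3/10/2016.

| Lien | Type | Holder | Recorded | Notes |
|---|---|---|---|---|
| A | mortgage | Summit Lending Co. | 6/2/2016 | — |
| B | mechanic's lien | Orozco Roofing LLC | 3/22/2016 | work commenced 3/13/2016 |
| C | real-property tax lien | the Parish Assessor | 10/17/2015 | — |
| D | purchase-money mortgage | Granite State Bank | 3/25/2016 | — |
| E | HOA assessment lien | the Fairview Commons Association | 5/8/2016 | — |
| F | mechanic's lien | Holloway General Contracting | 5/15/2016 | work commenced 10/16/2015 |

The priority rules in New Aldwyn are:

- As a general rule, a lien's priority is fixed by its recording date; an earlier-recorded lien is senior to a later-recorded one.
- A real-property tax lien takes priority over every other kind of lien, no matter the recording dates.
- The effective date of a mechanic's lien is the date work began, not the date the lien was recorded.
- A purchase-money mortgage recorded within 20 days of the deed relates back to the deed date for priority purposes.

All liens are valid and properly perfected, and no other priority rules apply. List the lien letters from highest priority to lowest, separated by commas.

C, F, D, B, E, A

First, effective dates: B's effective date is 3/13/2016, when work began; D relates back to the deed date 3/10/2016; F relates back to 10/16/2015 (work commenced).
As a real-property tax lien, C is senior to every other lien.
Ordering the rest by effective date: F (10/16/2015), D (3/10/2016), B (3/13/2016), E (5/8/2016), A (6/2/2016).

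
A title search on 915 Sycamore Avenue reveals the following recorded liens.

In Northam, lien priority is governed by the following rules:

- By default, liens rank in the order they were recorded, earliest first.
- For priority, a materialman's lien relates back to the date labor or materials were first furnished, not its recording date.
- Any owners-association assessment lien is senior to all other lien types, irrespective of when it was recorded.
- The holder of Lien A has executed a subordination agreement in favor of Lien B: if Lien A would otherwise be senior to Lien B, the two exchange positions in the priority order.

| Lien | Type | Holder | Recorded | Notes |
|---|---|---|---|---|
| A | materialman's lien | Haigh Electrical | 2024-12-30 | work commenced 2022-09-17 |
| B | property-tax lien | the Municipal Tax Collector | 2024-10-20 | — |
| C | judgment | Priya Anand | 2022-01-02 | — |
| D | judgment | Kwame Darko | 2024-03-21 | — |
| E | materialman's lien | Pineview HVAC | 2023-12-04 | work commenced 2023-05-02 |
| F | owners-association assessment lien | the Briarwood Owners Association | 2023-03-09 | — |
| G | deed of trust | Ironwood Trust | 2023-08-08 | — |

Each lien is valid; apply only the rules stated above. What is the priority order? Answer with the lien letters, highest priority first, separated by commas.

F, C, B, E, G, D, A

First, effective dates: A relates back to 2022-09-17 (work commenced); E's effective date is 2023-05-02, when work began.
As an owners-association assessment lien, F is senior to every other lien.
Among the remaining liens, by effective date: C (2022-01-02), A (2022-09-17), E (2023-05-02), G (2023-08-08), D (2024-03-21), B (2024-10-20).
The subordination applies — A was senior to B — so A and B swap.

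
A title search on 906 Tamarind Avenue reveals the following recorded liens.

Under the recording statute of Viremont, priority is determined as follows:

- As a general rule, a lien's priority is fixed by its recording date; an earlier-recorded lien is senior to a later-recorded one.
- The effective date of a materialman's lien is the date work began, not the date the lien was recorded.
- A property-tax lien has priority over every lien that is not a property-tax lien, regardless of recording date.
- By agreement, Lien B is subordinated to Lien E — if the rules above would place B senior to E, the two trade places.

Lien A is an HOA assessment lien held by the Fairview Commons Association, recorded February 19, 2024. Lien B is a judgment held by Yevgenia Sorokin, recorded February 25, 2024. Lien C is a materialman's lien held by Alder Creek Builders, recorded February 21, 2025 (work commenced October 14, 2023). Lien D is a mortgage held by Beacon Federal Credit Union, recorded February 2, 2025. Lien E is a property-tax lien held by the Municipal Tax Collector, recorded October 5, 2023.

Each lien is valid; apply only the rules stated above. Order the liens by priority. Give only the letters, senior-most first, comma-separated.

First, effective dates: C relates back to October 14, 2023 (work commenced).
E, as a property-tax lien, has superpriority and ranks first.
The other liens, earliest effective date first: C (October 14, 2023), A (February 19, 2024), B (February 25, 2024), D (February 2, 2025).
B already ranks below E; the subordination has no effect.

E, C, A, B, D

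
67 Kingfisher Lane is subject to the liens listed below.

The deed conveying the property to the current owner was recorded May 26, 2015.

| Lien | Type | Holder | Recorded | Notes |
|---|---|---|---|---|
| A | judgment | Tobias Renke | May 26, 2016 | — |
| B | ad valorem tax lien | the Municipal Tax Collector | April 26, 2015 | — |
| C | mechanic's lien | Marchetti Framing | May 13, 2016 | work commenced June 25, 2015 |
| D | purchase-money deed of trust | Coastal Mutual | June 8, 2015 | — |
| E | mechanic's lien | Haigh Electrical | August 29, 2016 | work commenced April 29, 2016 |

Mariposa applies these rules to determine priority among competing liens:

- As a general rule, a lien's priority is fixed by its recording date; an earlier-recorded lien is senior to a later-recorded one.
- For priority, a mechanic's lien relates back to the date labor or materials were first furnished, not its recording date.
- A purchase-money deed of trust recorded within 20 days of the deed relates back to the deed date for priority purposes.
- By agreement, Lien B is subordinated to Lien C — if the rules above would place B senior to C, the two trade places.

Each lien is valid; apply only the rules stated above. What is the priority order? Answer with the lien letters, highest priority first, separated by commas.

C, D, B, E, A

Effective dates after the stated exceptions: C's effective date is June 25, 2015, when work began; D relates back to the deed date May 26, 2015; E relates back to April 29, 2016 (work commenced).
By effective date, earliest first: B (April 26, 2015), D (May 26, 2015), C (June 25, 2015), E (April 29, 2016), A (May 26, 2016).
B would otherwise be senior to C, so under the subordination agreement B and C exchange positions.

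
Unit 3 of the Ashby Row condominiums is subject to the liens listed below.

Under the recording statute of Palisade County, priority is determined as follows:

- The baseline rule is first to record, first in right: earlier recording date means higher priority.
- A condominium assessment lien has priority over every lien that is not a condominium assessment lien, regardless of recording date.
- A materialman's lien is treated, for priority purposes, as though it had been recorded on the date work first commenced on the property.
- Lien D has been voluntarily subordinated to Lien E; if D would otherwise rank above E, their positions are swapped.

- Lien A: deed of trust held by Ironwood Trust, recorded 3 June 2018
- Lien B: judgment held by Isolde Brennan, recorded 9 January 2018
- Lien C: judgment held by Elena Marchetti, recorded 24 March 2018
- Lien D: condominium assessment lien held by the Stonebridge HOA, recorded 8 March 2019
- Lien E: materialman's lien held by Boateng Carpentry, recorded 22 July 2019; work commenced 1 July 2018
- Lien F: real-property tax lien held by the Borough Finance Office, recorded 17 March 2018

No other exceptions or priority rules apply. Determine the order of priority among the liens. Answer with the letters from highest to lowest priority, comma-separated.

Effective dates: E's effective date is 1 July 2018, when work began.
As a condominium assessment lien, D is senior to every other lien.
Remaining liens by effective date: B (9 January 2018), F (17 March 2018), C (24 March 2018), A (3 June 2018), E (1 July 2018).
The subordination applies — D was senior to E — so D and E swap.

E, B, F, C, A, D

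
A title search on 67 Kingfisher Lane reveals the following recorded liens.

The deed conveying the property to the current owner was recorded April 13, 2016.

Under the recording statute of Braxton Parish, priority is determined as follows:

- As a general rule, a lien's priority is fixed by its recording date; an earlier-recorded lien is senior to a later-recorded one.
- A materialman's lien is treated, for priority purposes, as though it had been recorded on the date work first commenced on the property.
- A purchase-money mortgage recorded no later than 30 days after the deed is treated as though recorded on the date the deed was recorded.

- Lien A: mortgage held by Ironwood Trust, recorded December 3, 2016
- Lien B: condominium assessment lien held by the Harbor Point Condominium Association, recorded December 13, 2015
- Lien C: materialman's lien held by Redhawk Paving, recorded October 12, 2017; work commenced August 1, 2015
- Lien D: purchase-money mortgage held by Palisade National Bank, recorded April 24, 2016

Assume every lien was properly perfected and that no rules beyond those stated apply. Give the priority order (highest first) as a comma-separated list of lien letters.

C, B, D, A

Effective dates after the stated exceptions: C is treated as recorded August 1, 2015, the work-commencement date; D relates back to the deed date April 13, 2016.
Ordering by effective date: C (August 1, 2015), B (December 13, 2015), D (April 13, 2016), A (December 3, 2016).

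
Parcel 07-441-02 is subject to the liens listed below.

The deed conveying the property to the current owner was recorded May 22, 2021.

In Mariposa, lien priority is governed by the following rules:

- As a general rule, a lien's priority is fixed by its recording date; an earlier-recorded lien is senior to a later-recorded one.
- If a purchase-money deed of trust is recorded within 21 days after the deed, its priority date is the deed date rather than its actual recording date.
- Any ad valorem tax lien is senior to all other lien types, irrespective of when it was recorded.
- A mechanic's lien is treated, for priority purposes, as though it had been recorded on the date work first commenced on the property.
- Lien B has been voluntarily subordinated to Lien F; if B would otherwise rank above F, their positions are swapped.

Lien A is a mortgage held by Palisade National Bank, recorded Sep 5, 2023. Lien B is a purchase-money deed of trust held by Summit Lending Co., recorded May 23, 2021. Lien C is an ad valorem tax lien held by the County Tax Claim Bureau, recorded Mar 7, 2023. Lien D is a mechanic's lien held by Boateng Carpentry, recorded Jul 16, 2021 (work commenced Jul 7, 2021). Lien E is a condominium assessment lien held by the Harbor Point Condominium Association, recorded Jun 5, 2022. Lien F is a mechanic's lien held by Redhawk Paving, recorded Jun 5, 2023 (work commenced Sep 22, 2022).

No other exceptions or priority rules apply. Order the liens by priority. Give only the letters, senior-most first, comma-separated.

Effective dates after the stated exceptions: B's effective date is the deed date, May 22, 2021; D is treated as recorded Jul 7, 2021, the work-commencement date; F's effective date is Sep 22, 2022, when work began.
C is an ad valorem tax lien, so it outranks all other liens regardless of date.
Remaining liens by effective date: B (May 22, 2021), D (Jul 7, 2021), E (Jun 5, 2022), F (Sep 22, 2022), A (Sep 5, 2023).
B is senior to F before the subordination, so the two trade places.

C, F, D, E, B, A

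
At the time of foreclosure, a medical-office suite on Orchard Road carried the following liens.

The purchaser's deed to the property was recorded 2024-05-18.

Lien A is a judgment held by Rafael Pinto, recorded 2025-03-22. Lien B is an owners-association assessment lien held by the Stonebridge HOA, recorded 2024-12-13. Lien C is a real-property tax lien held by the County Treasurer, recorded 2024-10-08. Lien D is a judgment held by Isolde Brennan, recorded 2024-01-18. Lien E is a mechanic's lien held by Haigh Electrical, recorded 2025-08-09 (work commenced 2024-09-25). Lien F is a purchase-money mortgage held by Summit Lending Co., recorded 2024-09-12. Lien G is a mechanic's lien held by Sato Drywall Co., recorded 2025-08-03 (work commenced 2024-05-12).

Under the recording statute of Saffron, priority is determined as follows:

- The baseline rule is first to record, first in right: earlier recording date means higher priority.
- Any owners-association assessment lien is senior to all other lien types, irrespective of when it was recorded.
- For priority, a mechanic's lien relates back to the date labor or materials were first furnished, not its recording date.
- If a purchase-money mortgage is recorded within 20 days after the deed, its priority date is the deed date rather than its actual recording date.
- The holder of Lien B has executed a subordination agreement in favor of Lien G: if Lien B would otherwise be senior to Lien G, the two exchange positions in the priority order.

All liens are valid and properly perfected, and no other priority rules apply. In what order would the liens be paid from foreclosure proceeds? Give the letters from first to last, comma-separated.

G, D, B, F, E, C, A

First, effective dates: E's effective date is 2024-09-25, when work began; F missed the 20-day window (117 days after the deed), so its recording date stands; G is treated as recorded 2024-05-12, the work-commencement date.
B is an owners-association assessment lien and takes priority over every other lien.
Ordering the rest by effective date: D (2024-01-18), G (2024-05-12), F (2024-09-12), E (2024-09-25), C (2024-10-08), A (2025-03-22).
The subordination applies — B was senior to G — so B and G swap.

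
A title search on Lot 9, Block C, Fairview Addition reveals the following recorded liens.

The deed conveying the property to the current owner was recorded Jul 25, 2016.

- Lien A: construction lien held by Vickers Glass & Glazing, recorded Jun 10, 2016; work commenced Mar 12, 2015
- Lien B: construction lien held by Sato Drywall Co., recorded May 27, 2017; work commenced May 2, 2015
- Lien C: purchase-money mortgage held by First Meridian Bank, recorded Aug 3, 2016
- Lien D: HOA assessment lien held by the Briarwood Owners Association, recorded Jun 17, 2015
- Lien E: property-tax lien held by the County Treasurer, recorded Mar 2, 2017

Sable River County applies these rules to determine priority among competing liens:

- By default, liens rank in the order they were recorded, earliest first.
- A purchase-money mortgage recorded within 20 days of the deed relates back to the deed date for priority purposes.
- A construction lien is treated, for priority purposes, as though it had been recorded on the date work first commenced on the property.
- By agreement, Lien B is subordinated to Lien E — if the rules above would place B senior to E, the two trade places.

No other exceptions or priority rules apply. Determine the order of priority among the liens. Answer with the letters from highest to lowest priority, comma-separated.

A, E, D, C, B

Effective dates after the stated exceptions: A's effective date is Mar 12, 2015, when work began; B relates back to May 2, 2015 (work commenced); C's effective date is the deed date, Jul 25, 2016.
Ordering by effective date: A (Mar 12, 2015), B (May 2, 2015), D (Jun 17, 2015), C (Jul 25, 2016), E (Mar 2, 2017).
Because B would otherwise rank above E, the subordination swaps them.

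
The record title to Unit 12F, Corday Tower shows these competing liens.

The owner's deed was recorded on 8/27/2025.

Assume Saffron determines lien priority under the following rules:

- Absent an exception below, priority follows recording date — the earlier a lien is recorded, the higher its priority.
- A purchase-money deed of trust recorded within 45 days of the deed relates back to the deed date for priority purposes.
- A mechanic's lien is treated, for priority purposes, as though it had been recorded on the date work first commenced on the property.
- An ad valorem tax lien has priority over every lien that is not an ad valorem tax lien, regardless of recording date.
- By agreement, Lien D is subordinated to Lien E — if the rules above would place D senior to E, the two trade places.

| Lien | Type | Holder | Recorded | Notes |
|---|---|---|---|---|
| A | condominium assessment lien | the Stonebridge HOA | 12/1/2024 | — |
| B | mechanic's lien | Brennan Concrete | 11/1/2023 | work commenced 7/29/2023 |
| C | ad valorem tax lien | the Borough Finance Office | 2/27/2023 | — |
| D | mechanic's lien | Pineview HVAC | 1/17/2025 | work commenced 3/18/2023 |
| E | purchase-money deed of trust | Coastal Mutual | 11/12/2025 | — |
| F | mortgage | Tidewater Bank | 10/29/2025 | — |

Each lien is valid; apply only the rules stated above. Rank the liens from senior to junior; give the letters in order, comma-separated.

First, effective dates: B's effective date is 7/29/2023, when work began; D is treated as recorded 3/18/2023, the work-commencement date; E was recorded 77 days after the deed — beyond 45 days — so no relation-back applies.
C is an ad valorem tax lien and takes priority over every other lien.
Among the remaining liens, by effective date: D (3/18/2023), B (7/29/2023), A (12/1/2024), F (10/29/2025), E (11/12/2025).
D is senior to E before the subordination, so the two trade places.

C, E, B, A, F, D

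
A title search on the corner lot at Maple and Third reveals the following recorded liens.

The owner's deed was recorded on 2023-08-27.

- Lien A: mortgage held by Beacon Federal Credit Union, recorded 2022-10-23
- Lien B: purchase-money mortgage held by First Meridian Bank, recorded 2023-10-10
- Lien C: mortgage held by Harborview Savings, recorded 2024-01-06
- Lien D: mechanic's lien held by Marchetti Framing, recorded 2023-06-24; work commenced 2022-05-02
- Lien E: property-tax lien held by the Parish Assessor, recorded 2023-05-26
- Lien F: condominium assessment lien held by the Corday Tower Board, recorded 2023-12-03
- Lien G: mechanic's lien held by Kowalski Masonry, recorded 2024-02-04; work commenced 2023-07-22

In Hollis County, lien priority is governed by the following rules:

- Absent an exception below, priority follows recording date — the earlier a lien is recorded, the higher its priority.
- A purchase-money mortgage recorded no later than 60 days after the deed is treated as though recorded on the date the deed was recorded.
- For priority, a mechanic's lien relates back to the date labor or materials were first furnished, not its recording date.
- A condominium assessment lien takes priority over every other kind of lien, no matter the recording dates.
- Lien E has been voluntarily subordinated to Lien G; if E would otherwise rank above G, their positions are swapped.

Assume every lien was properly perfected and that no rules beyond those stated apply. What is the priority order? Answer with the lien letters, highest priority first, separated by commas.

Adjusting effective dates: B's effective date is the deed date, 2023-08-27; D's effective date is 2022-05-02, when work began; G's effective date is 2023-07-22, when work began.
As a condominium assessment lien, F is senior to every other lien.
The other liens, earliest effective date first: D (2022-05-02), A (2022-10-23), E (2023-05-26), G (2023-07-22), B (2023-08-27), C (2024-01-06).
E is senior to G before the subordination, so the two trade places.

F, D, A, G, E, B, C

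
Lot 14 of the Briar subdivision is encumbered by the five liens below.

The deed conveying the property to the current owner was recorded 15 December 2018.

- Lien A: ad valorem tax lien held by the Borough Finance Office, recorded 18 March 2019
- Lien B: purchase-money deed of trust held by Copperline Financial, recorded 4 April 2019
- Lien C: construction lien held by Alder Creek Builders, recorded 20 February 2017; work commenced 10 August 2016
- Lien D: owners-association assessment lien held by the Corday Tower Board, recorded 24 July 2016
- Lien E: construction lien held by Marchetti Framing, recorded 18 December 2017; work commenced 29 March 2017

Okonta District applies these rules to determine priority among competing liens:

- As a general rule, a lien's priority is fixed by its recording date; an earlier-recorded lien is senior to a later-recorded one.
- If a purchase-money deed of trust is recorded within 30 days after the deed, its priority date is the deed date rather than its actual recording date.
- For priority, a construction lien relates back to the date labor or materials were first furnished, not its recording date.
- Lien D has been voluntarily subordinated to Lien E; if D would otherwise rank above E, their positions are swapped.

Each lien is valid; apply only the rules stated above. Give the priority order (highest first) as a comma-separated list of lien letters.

First, effective dates: B was recorded 110 days after the deed — beyond 30 days — so no relation-back applies; C's effective date is 10 August 2016, when work began; E's effective date is 29 March 2017, when work began.
By effective date: D (24 July 2016), C (10 August 2016), E (29 March 2017), A (18 March 2019), B (4 April 2019).
D is senior to E before the subordination, so the two trade places.

E, C, D, A, B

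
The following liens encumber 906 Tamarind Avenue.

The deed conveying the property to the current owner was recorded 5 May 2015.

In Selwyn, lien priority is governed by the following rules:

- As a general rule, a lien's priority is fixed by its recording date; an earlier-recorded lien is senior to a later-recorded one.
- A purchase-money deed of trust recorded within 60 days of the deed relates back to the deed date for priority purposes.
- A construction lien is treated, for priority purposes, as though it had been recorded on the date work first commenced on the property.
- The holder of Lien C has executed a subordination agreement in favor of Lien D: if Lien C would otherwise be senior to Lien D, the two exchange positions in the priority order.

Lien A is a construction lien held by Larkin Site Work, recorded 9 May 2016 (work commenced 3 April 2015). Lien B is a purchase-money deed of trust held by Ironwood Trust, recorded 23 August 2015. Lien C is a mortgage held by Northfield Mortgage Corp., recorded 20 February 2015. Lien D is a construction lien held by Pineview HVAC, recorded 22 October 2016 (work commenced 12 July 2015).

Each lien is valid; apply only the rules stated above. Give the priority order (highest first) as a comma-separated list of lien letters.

Adjusting effective dates: A relates back to 3 April 2015 (work commenced); B missed the 60-day window (110 days after the deed), so its recording date stands; D is treated as recorded 12 July 2015, the work-commencement date.
By effective date, earliest first: C (20 February 2015), A (3 April 2015), D (12 July 2015), B (23 August 2015).
The subordination applies — C was senior to D — so C and D swap.

D, A, C, B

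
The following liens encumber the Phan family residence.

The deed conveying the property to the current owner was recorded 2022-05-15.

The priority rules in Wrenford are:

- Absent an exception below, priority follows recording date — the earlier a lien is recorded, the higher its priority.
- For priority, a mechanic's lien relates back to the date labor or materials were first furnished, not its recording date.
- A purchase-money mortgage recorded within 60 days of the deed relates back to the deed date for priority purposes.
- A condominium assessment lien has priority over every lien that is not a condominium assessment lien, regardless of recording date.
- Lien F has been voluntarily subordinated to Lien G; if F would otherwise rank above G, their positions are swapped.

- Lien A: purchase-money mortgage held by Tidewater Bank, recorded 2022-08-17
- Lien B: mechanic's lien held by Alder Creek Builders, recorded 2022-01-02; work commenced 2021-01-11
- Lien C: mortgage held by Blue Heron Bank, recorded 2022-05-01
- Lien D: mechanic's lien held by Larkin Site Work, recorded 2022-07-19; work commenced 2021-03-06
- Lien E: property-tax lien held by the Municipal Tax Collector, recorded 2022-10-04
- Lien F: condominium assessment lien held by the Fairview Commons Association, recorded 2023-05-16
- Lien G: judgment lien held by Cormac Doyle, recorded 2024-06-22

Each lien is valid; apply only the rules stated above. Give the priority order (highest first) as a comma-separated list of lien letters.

Effective dates after the stated exceptions: A was recorded 94 days after the deed — beyond 60 days — so no relation-back applies; B's effective date is 2021-01-11, when work began; D's effective date is 2021-03-06, when work began.
F is a condominium assessment lien and takes priority over every other lien.
The other liens, earliest effective date first: B (2021-01-11), D (2021-03-06), C (2022-05-01), A (2022-08-17), E (2022-10-04), G (2024-06-22).
Because F would otherwise rank above G, the subordination swaps them.

G, B, D, C, A, E, F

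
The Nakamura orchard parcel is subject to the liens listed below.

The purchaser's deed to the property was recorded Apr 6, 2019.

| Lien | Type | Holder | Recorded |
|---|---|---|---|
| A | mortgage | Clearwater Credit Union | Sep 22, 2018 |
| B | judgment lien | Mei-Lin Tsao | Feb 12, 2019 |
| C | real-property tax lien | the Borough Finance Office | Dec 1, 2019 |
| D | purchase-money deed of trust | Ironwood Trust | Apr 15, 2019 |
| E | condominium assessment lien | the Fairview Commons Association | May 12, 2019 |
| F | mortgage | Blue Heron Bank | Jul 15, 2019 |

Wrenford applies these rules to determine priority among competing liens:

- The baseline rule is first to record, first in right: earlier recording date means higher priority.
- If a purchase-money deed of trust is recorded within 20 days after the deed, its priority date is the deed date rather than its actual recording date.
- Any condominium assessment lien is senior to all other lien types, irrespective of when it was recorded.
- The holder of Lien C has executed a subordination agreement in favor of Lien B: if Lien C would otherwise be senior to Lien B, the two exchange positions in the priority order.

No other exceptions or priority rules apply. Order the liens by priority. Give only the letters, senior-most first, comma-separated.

E, A, B, D, F, C

Adjusting effective dates: D relates back to the deed date Apr 6, 2019.
E is a condominium assessment lien and takes priority over every other lien.
Remaining liens by effective date: A (Sep 22, 2018), B (Feb 12, 2019), D (Apr 6, 2019), F (Jul 15, 2019), C (Dec 1, 2019).
C is already junior to B, so the subordination agreement changes nothing.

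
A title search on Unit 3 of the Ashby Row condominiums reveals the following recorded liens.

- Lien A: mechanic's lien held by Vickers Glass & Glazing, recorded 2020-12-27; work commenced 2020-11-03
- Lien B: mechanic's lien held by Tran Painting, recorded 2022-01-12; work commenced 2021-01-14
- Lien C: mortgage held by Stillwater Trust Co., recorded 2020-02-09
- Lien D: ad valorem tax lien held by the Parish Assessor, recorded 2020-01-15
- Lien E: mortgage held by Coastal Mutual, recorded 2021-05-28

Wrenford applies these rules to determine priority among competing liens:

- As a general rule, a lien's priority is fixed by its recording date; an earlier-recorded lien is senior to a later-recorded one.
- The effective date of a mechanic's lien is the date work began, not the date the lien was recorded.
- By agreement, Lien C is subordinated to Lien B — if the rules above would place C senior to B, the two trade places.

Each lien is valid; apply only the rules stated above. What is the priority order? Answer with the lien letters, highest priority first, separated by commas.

D, B, A, C, E

Adjusting effective dates: A's effective date is 2020-11-03, when work began; B is treated as recorded 2021-01-14, the work-commencement date.
By effective date, earliest first: D (2020-01-15), C (2020-02-09), A (2020-11-03), B (2021-01-14), E (2021-05-28).
Because C would otherwise rank above B, the subordination swaps them.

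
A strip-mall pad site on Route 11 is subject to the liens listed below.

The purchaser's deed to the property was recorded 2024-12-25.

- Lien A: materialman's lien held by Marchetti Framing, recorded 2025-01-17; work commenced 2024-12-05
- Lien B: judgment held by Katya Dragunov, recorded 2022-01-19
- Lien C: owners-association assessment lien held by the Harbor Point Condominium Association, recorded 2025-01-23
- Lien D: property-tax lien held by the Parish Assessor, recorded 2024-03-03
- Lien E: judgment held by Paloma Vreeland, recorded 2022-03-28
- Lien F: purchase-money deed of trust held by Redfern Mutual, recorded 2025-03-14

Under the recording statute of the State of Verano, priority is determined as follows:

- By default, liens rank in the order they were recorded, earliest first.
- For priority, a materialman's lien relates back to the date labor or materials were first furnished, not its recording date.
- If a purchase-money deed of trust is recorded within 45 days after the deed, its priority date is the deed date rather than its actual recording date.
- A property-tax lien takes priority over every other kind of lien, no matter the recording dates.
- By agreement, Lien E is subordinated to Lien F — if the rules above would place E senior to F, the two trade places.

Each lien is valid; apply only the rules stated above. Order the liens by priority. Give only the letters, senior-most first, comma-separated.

Effective dates after the stated exceptions: A relates back to 2024-12-05 (work commenced); F was recorded 79 days after the deed — beyond 45 days — so no relation-back applies.
D is a property-tax lien, so it outranks all other liens regardless of date.
Remaining liens by effective date: B (2022-01-19), E (2022-03-28), A (2024-12-05), C (2025-01-23), F (2025-03-14).
E is senior to F before the subordination, so the two trade places.

D, B, F, A, C, E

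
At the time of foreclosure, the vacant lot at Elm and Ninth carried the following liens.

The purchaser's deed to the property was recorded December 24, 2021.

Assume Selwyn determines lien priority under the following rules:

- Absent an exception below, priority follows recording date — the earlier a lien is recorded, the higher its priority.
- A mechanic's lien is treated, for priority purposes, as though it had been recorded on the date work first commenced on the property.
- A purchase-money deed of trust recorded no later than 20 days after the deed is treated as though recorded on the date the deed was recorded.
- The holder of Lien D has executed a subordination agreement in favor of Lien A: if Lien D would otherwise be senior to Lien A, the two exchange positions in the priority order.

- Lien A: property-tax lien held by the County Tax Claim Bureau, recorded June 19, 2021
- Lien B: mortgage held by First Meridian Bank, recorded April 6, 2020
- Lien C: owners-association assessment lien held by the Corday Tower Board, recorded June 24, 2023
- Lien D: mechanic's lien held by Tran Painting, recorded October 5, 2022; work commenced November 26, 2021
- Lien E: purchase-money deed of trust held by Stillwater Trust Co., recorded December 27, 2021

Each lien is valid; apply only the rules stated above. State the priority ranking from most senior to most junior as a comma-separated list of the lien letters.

First, effective dates: D's effective date is November 26, 2021, when work began; E relates back to the deed date December 24, 2021.
By effective date: B (April 6, 2020), A (June 19, 2021), D (November 26, 2021), E (December 24, 2021), C (June 24, 2023).
D already ranks below A; the subordination has no effect.

B, A, D, E, C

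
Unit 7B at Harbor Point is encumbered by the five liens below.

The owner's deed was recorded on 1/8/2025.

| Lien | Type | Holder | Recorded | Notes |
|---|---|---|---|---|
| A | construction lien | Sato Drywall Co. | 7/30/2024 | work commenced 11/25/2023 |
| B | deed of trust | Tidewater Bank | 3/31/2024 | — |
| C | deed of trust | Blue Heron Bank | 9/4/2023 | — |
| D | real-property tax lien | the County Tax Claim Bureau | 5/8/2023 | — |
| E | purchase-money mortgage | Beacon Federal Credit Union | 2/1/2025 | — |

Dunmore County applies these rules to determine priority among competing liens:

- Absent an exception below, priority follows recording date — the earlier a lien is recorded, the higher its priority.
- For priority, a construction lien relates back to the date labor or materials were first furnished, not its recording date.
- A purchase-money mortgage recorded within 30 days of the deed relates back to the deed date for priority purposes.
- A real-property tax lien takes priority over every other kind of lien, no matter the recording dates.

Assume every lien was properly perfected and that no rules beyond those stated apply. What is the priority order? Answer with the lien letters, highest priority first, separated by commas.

Effective dates after the stated exceptions: A's effective date is 11/25/2023, when work began; E was recorded within the 30-day window, so its effective date is the deed date 1/8/2025.
As a real-property tax lien, D is senior to every other lien.
Remaining liens by effective date: C (9/4/2023), A (11/25/2023), B (3/31/2024), E (1/8/2025).

D, C, A, B, E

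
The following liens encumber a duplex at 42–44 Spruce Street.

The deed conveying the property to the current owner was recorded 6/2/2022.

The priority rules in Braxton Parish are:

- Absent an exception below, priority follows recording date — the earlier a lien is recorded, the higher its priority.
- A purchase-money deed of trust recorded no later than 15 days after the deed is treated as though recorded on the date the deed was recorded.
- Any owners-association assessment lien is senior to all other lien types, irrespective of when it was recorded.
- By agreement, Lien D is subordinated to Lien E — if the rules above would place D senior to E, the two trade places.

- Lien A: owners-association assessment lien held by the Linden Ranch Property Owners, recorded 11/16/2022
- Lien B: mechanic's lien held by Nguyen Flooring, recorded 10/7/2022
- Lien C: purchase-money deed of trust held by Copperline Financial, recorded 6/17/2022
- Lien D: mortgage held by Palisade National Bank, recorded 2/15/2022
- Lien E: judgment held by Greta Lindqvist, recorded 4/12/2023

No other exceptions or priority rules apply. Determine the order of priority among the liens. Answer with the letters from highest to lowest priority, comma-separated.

A, E, C, B, D

First, effective dates: C's effective date is the deed date, 6/2/2022.
As an owners-association assessment lien, A is senior to every other lien.
The other liens, earliest effective date first: D (2/15/2022), C (6/2/2022), B (10/7/2022), E (4/12/2023).
D is senior to E before the subordination, so the two trade places.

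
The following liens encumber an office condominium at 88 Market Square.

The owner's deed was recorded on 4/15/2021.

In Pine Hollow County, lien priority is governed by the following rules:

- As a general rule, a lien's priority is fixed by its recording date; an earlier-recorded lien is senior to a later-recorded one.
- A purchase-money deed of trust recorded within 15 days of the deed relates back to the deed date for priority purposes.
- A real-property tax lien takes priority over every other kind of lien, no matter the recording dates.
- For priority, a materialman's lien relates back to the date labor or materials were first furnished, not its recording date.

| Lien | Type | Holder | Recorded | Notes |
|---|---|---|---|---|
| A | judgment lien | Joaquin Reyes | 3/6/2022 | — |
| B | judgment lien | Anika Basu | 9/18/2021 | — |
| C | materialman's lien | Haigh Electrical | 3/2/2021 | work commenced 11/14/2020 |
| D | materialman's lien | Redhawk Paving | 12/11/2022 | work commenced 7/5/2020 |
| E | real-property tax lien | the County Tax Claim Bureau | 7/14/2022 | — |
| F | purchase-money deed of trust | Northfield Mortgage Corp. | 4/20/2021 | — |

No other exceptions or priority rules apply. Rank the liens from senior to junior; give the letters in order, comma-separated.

Adjusting effective dates: C's effective date is 11/14/2020, when work began; D's effective date is 7/5/2020, when work began; F was recorded within the 15-day window, so its effective date is the deed date 4/15/2021.
E, as a real-property tax lien, has superpriority and ranks first.
Among the remaining liens, by effective date: D (7/5/2020), C (11/14/2020), F (4/15/2021), B (9/18/2021), A (3/6/2022).

E, D, C, F, B, A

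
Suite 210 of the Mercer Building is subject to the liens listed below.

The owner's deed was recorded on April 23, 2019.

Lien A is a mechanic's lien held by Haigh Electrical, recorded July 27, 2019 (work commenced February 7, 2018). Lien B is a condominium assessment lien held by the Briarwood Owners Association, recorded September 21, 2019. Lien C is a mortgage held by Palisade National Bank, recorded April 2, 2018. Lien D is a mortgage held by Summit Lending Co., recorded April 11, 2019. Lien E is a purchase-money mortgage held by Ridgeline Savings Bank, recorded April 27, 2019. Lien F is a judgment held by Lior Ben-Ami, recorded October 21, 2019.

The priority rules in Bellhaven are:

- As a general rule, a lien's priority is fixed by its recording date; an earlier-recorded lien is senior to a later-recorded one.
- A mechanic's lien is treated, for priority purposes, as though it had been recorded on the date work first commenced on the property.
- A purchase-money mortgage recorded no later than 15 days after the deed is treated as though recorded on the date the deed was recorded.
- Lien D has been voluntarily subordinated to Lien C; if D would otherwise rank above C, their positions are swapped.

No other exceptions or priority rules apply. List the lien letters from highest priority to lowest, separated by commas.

A, C, D, E, B, F

Adjusting effective dates: A's effective date is February 7, 2018, when work began; E's effective date is the deed date, April 23, 2019.
Ordering by effective date: A (February 7, 2018), C (April 2, 2018), D (April 11, 2019), E (April 23, 2019), B (September 21, 2019), F (October 21, 2019).
D already ranks below C; the subordination has no effect.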